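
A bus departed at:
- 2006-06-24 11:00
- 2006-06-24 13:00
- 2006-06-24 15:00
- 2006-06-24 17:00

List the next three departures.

2006-06-24 19:00, 2006-06-24 21:00, 2006-06-24 23:00

Gaps: 2, 2, 2 hours — each event is 2 hours after the previous one.
2006-06-24 17:00 + 2 h = 2006-06-24 19:00.
2006-06-24 19:00 + 2 h = 2006-06-24 21:00.
2006-06-24 21:00 + 2 h = 2006-06-24 23:00.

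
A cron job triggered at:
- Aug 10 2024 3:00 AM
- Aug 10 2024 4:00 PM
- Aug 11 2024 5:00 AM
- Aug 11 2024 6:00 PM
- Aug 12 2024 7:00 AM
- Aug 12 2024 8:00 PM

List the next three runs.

Aug 13 2024 9:00 AM, Aug 13 2024 10:00 PM, Aug 14 2024 11:00 AM

The interval is a steady 13 hours (13, 13, 13, 13, 13).
Aug 12 2024 8:00 PM + 13 h = Aug 13 2024 9:00 AM.
Aug 13 2024 9:00 AM + 13 h = Aug 13 2024 10:00 PM.
Aug 13 2024 10:00 PM + 13 h = Aug 14 2024 11:00 AM.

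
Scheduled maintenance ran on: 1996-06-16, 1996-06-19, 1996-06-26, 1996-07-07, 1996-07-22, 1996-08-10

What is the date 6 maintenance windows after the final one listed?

The spacing grows by 4 each time: 3, 7, 11, 15, 19 days.
Next gap: 23 days. 1996-08-10 + 23 days = 1996-09-02.
Next gap: 27 days. 1996-09-02 + 27 days = 1996-09-29.
Next gap: 31 days. 1996-09-29 + 31 days = 1996-10-30.
Next gap: 35 days. 1996-10-30 + 35 days = 1996-12-04.
Next gap: 39 days. 1996-12-04 + 39 days = 1997-01-12.
Next gap: 43 days. 1997-01-12 + 43 days = 1997-02-24.

1997-02-24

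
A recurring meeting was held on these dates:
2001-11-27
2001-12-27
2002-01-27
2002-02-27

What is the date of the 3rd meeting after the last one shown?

2002-05-27

The day-of-month is always 27 (30, 31, 31 days between events).
So this recurs on the 27th of each month.
Next: March 2002 → 2002-03-27.
Next: April 2002 → 2002-04-27.
May 2002: 2002-05-27.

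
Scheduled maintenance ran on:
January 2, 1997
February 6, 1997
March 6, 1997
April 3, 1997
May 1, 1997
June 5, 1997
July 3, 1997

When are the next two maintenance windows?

These are Thursdays at 28- or 35-day spacing (35, 28, 28, 28, 35, 28).
The pattern: 1st Thursday of the month.
August 1997 — 1st Thursday is August 7, 1997.
1st Thursday of September 1997: September 4, 1997.

August 7, 1997; September 4, 1997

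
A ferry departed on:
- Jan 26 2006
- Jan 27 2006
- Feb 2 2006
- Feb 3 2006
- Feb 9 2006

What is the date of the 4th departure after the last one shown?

Gaps: 1, 6, 1, 6 days — not constant, but cyclic with period 2.
The events fall on every Thursday and Friday.
Next Friday: Feb 10 2006.
Next Thursday: Feb 16 2006.
Next Friday: Feb 17 2006.
The following Thursday is Feb 23 2006.

Feb 23 2006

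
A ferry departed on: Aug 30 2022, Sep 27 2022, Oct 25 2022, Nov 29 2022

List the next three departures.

Dec 27 2022, Jan 31 2023, Feb 28 2023

All Tuesdays; the gaps (28, 28, 35) vary with month length.
This is the last Tuesday of each month.
December 2022 ends with Tuesday Dec 27 2022.
January 2023 ends with Tuesday Jan 31 2023.
February 2023 ends with Tuesday Feb 28 2023.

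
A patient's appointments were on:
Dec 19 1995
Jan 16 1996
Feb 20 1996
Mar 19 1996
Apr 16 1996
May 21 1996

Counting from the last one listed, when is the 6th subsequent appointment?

All dates are Tuesdays, 28, 35, 28, 28, 35 days apart.
Specifically, the 3rd Tuesday of each month.
June 1996 — 3rd Tuesday is Jun 18 1996.
July 1996 — 3rd Tuesday is Jul 16 1996.
3rd Tuesday of August 1996: Aug 20 1996.
3rd Tuesday of September 1996: Sep 17 1996.
October 1996 — 3rd Tuesday is Oct 15 1996.
November 1996 — 3rd Tuesday is Nov 19 1996.

Nov 19 1996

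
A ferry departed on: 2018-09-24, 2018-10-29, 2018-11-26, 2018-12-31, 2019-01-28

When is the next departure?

2019-02-25

Every date is a Monday; gaps 35, 28, 35, 28 days.
Each is the last Monday of its month (at least one falls on the 29th or later, ruling out '4th Monday').
Last Monday of February 2019: 2019-02-25.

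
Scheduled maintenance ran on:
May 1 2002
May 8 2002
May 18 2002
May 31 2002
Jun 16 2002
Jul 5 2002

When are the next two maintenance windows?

Intervals are 7, 10, 13, 16, 19 days — an arithmetic progression with common difference 3.
Next gap: 22 days. Jul 5 2002 + 22 days = Jul 27 2002.
Next gap: 25 days. Jul 27 2002 + 25 days = Aug 21 2002.

Jul 27 2002, Aug 21 2002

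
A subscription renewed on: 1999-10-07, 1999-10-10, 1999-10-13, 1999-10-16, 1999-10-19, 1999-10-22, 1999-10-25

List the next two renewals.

1999-10-28, 1999-10-31

Gaps between consecutive events: 3, 3, 3, 3, 3, 3 days — a constant 3-day interval.
1999-10-25 + 3 days = 1999-10-28.
1999-10-28 + 3 days = 1999-10-31.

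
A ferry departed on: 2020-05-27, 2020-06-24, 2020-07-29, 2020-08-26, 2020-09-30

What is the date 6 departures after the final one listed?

Every date is a Wednesday; gaps 28, 35, 28, 35 days.
Each is the last Wednesday of its month (at least one falls on the 29th or later, ruling out '4th Wednesday').
October 2020 ends with Wednesday 2020-10-28.
November 2020 ends with Wednesday 2020-11-25.
Last Wednesday of December 2020: 2020-12-30.
January 2021 ends with Wednesday 2021-01-27.
February 2021 ends with Wednesday 2021-02-24.
March 2021 ends with Wednesday 2021-03-31.

2021-03-31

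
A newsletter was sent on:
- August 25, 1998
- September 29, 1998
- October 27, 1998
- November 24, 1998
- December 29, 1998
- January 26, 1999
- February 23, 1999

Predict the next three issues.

March 30, 1999; April 27, 1999; May 25, 1999

Every date is a Tuesday; gaps 35, 28, 28, 35, 28, 28 days.
Each is the last Tuesday of its month (at least one falls on the 29th or later, ruling out '4th Tuesday').
March 1999 ends with Tuesday March 30, 1999.
Last Tuesday of April 1999: April 27, 1999.
Last Tuesday of May 1999: May 25, 1999.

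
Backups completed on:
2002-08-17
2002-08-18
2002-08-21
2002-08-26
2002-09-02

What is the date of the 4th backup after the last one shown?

The spacing grows by 2 each time: 1, 3, 5, 7 days.
Next gap: 9 days. 2002-09-02 + 9 days = 2002-09-11.
Next gap: 11 days. 2002-09-11 + 11 days = 2002-09-22.
Next gap: 13 days. 2002-09-22 + 13 days = 2002-10-05.
Next gap: 15 days. 2002-10-05 + 15 days = 2002-10-20.

2002-10-20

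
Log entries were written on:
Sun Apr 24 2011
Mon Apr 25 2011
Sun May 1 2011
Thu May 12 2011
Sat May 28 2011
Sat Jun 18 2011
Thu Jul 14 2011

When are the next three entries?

Sun Aug 14 2011, Mon Sep 19 2011, Sun Oct 30 2011

The spacing grows by 5 each time: 1, 6, 11, 16, 21, 26 days.
Next gap: 31 days. Thu Jul 14 2011 + 31 days = Sun Aug 14 2011.
Next gap: 36 days. Sun Aug 14 2011 + 36 days = Mon Sep 19 2011.
Next gap: 41 days. Mon Sep 19 2011 + 41 days = Sun Oct 30 2011.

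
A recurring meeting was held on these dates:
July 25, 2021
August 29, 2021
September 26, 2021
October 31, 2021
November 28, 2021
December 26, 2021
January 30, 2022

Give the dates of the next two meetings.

Every date is a Sunday; gaps 35, 28, 35, 28, 28, 35 days.
Each is the last Sunday of its month (at least one falls on the 29th or later, ruling out '4th Sunday').
Last Sunday of February 2022: February 27, 2022.
Last Sunday of March 2022: March 27, 2022.

February 27, 2022; March 27, 2022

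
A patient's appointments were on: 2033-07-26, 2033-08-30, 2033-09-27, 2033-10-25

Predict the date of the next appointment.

All Tuesdays; the gaps (35, 28, 28) vary with month length.
This is the last Tuesday of each month.
Last Tuesday of November 2033: 2033-11-29.

2033-11-29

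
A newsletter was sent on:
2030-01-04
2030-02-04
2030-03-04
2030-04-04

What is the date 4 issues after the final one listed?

The day-of-month is always 4 (31, 28, 31 days between events).
So this recurs on the 4th of each month.
May 2030: 2030-05-04.
June 2030: 2030-06-04.
Next: July 2030 → 2030-07-04.
August 2030: 2030-08-04.

2030-08-04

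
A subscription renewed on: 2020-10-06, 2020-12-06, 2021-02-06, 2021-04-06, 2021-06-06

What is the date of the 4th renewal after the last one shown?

Gaps: 61, 62, 59, 61 days — not constant. Every event is on the 6th of the month.
Pattern: the 6th of every 2 months.
Next: August 2021 → 2021-08-06.
Next: October 2021 → 2021-10-06.
Next: December 2021 → 2021-12-06.
Next: February 2022 → 2022-02-06.

2022-02-06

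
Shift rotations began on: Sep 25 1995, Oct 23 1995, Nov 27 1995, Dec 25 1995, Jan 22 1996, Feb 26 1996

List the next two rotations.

Mar 25 1996, Apr 22 1996

These are Mondays at 28- or 35-day spacing (28, 35, 28, 28, 35).
The pattern: 4th Monday of the month.
March 1996 — 4th Monday is Mar 25 1996.
4th Monday of April 1996: Apr 22 1996.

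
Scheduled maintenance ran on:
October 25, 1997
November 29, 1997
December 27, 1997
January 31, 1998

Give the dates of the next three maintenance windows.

February 28, 1998; March 28, 1998; April 25, 1998

These are Saturdays with 35, 28, 35-day gaps.
Each is the final Saturday of its month — November 29, 1997 is past the 28th, so '4th Saturday' doesn't fit.
February 1998 ends with Saturday February 28, 1998.
March 1998 ends with Saturday March 28, 1998.
April 1998 ends with Saturday April 25, 1998.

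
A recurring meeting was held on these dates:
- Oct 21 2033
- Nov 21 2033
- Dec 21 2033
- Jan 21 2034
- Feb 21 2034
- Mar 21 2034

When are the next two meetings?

The day-of-month is always 21 (31, 30, 31, 31, 28 days between events).
So this recurs on the 21st of each month.
Next: April 2034 → Apr 21 2034.
May 2034: May 21 2034.

Apr 21 2034, May 21 2034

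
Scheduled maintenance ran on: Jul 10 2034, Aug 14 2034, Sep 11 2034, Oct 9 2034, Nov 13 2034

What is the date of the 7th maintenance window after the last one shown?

Jun 11 2035

All dates are Mondays, 35, 28, 28, 35 days apart.
Specifically, the 2nd Monday of each month.
December 2034 — 2nd Monday is Dec 11 2034.
2nd Monday of January 2035: Jan 8 2035.
February 2035 — 2nd Monday is Feb 12 2035.
2nd Monday of March 2035: Mar 12 2035.
April 2035 — 2nd Monday is Apr 9 2035.
May 2035 — 2nd Monday is May 14 2035.
June 2035 — 2nd Monday is Jun 11 2035.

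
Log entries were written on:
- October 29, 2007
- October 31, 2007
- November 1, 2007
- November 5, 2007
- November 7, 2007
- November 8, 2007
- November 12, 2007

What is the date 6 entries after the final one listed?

Every event lands on a Monday or Wednesday or Thursday (gaps cycle 2, 1, 4, 2, 1, 4).
So the schedule is: every Monday, Wednesday and Thursday.
The following Wednesday is November 14, 2007.
Next Thursday: November 15, 2007.
Next Monday: November 19, 2007.
Next Wednesday: November 21, 2007.
The following Thursday is November 22, 2007.
The following Monday is November 26, 2007.

November 26, 2007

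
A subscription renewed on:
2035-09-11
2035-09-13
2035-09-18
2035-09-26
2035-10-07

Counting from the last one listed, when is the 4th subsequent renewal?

2035-12-20

Intervals are 2, 5, 8, 11 days — an arithmetic progression with common difference 3.
Next gap: 14 days. 2035-10-07 + 14 days = 2035-10-21.
Next gap: 17 days. 2035-10-21 + 17 days = 2035-11-07.
Next gap: 20 days. 2035-11-07 + 20 days = 2035-11-27.
Next gap: 23 days. 2035-11-27 + 23 days = 2035-12-20.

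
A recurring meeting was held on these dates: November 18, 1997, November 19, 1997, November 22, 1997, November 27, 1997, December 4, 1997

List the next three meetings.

December 13, 1997; December 24, 1997; January 6, 1998

The spacing grows by 2 each time: 1, 3, 5, 7 days.
Next gap: 9 days. December 4, 1997 + 9 days = December 13, 1997.
Next gap: 11 days. December 13, 1997 + 11 days = December 24, 1997.
Next gap: 13 days. December 24, 1997 + 13 days = January 6, 1998.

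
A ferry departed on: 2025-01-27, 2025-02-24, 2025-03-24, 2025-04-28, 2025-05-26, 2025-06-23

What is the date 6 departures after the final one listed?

2025-12-22

Gaps: 28, 28, 35, 28, 28 days — a mix of 28 and 35. Every date is a Monday.
Each is the 4th Monday of its month.
4th Monday of July 2025: 2025-07-28.
4th Monday of August 2025: 2025-08-25.
4th Monday of September 2025: 2025-09-22.
October 2025 — 4th Monday is 2025-10-27.
4th Monday of November 2025: 2025-11-24.
4th Monday of December 2025: 2025-12-22.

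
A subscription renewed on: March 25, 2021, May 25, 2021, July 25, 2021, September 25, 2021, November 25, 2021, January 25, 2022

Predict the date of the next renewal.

March 25, 2022

Each date is the 25th; the gaps (61, 61, 62, 61, 61) track the month lengths.
The rule is the 25th of every 2 months.
Next: March 2022 → March 25, 2022.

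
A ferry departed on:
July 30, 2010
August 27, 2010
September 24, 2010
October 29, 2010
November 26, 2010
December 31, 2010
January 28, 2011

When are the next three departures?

February 25, 2011; March 25, 2011; April 29, 2011

Every date is a Friday; gaps 28, 28, 35, 28, 35, 28 days.
Each is the last Friday of its month (at least one falls on the 29th or later, ruling out '4th Friday').
February 2011 ends with Friday February 25, 2011.
Last Friday of March 2011: March 25, 2011.
April 2011 ends with Friday April 29, 2011.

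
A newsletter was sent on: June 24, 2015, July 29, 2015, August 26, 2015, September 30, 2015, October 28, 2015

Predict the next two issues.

November 25, 2015; December 30, 2015

Every date is a Wednesday; gaps 35, 28, 35, 28 days.
Each is the last Wednesday of its month (at least one falls on the 29th or later, ruling out '4th Wednesday').
Last Wednesday of November 2015: November 25, 2015.
Last Wednesday of December 2015: December 30, 2015.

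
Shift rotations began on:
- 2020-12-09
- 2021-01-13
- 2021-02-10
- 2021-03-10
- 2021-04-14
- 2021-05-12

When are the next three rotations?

2021-06-09, 2021-07-14, 2021-08-11

These are Wednesdays at 28- or 35-day spacing (35, 28, 28, 35, 28).
The pattern: 2nd Wednesday of the month.
2nd Wednesday of June 2021: 2021-06-09.
2nd Wednesday of July 2021: 2021-07-14.
August 2021 — 2nd Wednesday is 2021-08-11.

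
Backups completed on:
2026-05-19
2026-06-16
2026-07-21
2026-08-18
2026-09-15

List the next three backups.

2026-10-20, 2026-11-17, 2026-12-15

These are Tuesdays at 28- or 35-day spacing (28, 35, 28, 28).
The pattern: 3rd Tuesday of the month.
October 2026 — 3rd Tuesday is 2026-10-20.
November 2026 — 3rd Tuesday is 2026-11-17.
3rd Tuesday of December 2026: 2026-12-15.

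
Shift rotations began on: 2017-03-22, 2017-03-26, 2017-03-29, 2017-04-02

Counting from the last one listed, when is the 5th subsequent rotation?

Every event lands on a Wednesday or Sunday (gaps cycle 4, 3, 4).
So the schedule is: every Wednesday and Sunday.
The following Wednesday is 2017-04-05.
The following Sunday is 2017-04-09.
The following Wednesday is 2017-04-12.
Next Sunday: 2017-04-16.
The following Wednesday is 2017-04-19.

2017-04-19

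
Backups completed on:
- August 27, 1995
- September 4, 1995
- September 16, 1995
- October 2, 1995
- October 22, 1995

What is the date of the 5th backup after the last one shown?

Gaps: 8, 12, 16, 20 days — each gap is 4 larger than the previous one.
Next gap: 24 days. October 22, 1995 + 24 days = November 15, 1995.
Next gap: 28 days. November 15, 1995 + 28 days = December 13, 1995.
Next gap: 32 days. December 13, 1995 + 32 days = January 14, 1996.
Next gap: 36 days. January 14, 1996 + 36 days = February 19, 1996.
Next gap: 40 days. February 19, 1996 + 40 days = March 30, 1996.

March 30, 1996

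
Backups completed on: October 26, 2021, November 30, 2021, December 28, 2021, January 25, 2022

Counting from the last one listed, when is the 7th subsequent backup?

August 30, 2022

All Tuesdays; the gaps (35, 28, 28) vary with month length.
This is the last Tuesday of each month.
Last Tuesday of February 2022: February 22, 2022.
March 2022 ends with Tuesday March 29, 2022.
April 2022 ends with Tuesday April 26, 2022.
May 2022 ends with Tuesday May 31, 2022.
June 2022 ends with Tuesday June 28, 2022.
Last Tuesday of July 2022: July 26, 2022.
Last Tuesday of August 2022: August 30, 2022.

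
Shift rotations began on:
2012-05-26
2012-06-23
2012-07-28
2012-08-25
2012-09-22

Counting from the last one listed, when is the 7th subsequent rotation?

These are Saturdays at 28- or 35-day spacing (28, 35, 28, 28).
The pattern: 4th Saturday of the month.
4th Saturday of October 2012: 2012-10-27.
November 2012 — 4th Saturday is 2012-11-24.
4th Saturday of December 2012: 2012-12-22.
4th Saturday of January 2013: 2013-01-26.
4th Saturday of February 2013: 2013-02-23.
March 2013 — 4th Saturday is 2013-03-23.
April 2013 — 4th Saturday is 2013-04-27.

2013-04-27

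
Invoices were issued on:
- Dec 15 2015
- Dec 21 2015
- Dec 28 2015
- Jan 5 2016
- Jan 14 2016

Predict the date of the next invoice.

Intervals are 6, 7, 8, 9 days — an arithmetic progression with common difference 1.
Next gap: 10 days. Jan 14 2016 + 10 days = Jan 24 2016.

Jan 24 2016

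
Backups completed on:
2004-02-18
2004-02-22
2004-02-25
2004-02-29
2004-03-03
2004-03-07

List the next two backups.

2004-03-10, 2004-03-14

Gaps: 4, 3, 4, 3, 4 days — not constant, but cyclic with period 2.
The events fall on every Wednesday and Sunday.
Next Wednesday: 2004-03-10.
Next Sunday: 2004-03-14.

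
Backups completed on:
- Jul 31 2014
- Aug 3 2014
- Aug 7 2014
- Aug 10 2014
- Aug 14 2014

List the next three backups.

Every event lands on a Thursday or Sunday (gaps cycle 3, 4, 3, 4).
So the schedule is: every Thursday and Sunday.
The following Sunday is Aug 17 2014.
The following Thursday is Aug 21 2014.
Next Sunday: Aug 24 2014.

Aug 17 2014, Aug 21 2014, Aug 24 2014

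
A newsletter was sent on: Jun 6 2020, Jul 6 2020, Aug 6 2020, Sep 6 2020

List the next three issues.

Each date is the 6th; the gaps (30, 31, 31) track the month lengths.
The rule is the 6th of each month.
October 2020: Oct 6 2020.
November 2020: Nov 6 2020.
Next: December 2020 → Dec 6 2020.

Oct 6 2020, Nov 6 2020, Dec 6 2020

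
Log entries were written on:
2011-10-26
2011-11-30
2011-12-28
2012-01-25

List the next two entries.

2012-02-29, 2012-03-28

Every date is a Wednesday; gaps 35, 28, 28 days.
Each is the last Wednesday of its month (at least one falls on the 29th or later, ruling out '4th Wednesday').
February 2012 ends with Wednesday 2012-02-29.
Last Wednesday of March 2012: 2012-03-28.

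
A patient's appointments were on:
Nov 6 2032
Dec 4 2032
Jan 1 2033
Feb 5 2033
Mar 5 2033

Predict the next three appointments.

Apr 2 2033, May 7 2033, Jun 4 2033

All dates are Saturdays, 28, 28, 35, 28 days apart.
Specifically, the 1st Saturday of each month.
1st Saturday of April 2033: Apr 2 2033.
1st Saturday of May 2033: May 7 2033.
June 2033 — 1st Saturday is Jun 4 2033.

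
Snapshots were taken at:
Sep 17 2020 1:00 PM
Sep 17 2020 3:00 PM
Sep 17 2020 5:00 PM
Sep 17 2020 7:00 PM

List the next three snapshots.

Sep 17 2020 9:00 PM, Sep 17 2020 11:00 PM, Sep 18 2020 1:00 AM

Gaps: 2, 2, 2 hours — each event is 2 hours after the previous one.
Sep 17 2020 7:00 PM + 2 h = Sep 17 2020 9:00 PM.
Sep 17 2020 9:00 PM + 2 h = Sep 17 2020 11:00 PM.
Sep 17 2020 11:00 PM + 2 h = Sep 18 2020 1:00 AM.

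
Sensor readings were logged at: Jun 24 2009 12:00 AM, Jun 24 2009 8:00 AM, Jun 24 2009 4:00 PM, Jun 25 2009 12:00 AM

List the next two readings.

The interval is a steady 8 hours (8, 8, 8).
Jun 25 2009 12:00 AM + 8 h = Jun 25 2009 8:00 AM.
Jun 25 2009 8:00 AM + 8 h = Jun 25 2009 4:00 PM.

Jun 25 2009 8:00 AM, Jun 25 2009 4:00 PM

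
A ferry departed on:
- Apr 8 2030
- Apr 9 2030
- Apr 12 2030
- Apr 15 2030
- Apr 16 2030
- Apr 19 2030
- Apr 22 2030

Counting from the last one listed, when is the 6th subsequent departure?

Every event lands on a Monday or Tuesday or Friday (gaps cycle 1, 3, 3, 1, 3, 3).
So the schedule is: every Monday, Tuesday and Friday.
Next Tuesday: Apr 23 2030.
Next Friday: Apr 26 2030.
Next Monday: Apr 29 2030.
Next Tuesday: Apr 30 2030.
Next Friday: May 3 2030.
Next Monday: May 6 2030.

May 6 2030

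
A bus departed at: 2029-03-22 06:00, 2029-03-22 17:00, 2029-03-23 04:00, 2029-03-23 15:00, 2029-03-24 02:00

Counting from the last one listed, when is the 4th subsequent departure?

2029-03-25 22:00

The interval is a steady 11 hours (11, 11, 11, 11).
2029-03-24 02:00 + 11 h = 2029-03-24 13:00.
2029-03-24 13:00 + 11 h = 2029-03-25 00:00.
2029-03-25 00:00 + 11 h = 2029-03-25 11:00.
2029-03-25 11:00 + 11 h = 2029-03-25 22:00.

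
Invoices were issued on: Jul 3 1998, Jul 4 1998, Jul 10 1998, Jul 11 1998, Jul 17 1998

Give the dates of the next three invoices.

The gap pattern 1, 6, 1, 6 repeats every 2 events.
These are the Fridays and Saturdays of each week.
Next Saturday: Jul 18 1998.
The following Friday is Jul 24 1998.
The following Saturday is Jul 25 1998.

Jul 18 1998, Jul 24 1998, Jul 25 1998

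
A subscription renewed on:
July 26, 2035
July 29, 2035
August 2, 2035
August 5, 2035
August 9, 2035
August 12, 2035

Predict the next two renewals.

August 16, 2035; August 19, 2035

Gaps: 3, 4, 3, 4, 3 days — not constant, but cyclic with period 2.
The events fall on every Thursday and Sunday.
Next Thursday: August 16, 2035.
The following Sunday is August 19, 2035.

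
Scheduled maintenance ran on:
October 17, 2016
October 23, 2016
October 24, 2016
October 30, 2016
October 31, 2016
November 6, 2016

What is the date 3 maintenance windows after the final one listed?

The gap pattern 6, 1, 6, 1, 6 repeats every 2 events.
These are the Mondays and Sundays of each week.
The following Monday is November 7, 2016.
Next Sunday: November 13, 2016.
The following Monday is November 14, 2016.

November 14, 2016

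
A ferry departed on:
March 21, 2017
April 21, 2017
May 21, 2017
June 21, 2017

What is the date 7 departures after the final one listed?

Each date is the 21st; the gaps (31, 30, 31) track the month lengths.
The rule is the 21st of each month.
Next: July 2017 → July 21, 2017.
Next: August 2017 → August 21, 2017.
Next: September 2017 → September 21, 2017.
Next: October 2017 → October 21, 2017.
Next: November 2017 → November 21, 2017.
December 2017: December 21, 2017.
Next: January 2018 → January 21, 2018.

January 21, 2018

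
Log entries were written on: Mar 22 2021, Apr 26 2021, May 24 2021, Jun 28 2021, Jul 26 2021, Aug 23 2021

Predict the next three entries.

All dates are Mondays, 35, 28, 35, 28, 28 days apart.
Specifically, the 4th Monday of each month.
4th Monday of September 2021: Sep 27 2021.
October 2021 — 4th Monday is Oct 25 2021.
November 2021 — 4th Monday is Nov 22 2021.

Sep 27 2021, Oct 25 2021, Nov 22 2021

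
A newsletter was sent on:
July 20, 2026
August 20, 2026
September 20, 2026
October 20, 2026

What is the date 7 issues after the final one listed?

Each date is the 20th; the gaps (31, 31, 30) track the month lengths.
The rule is the 20th of each month.
November 2026: November 20, 2026.
December 2026: December 20, 2026.
January 2027: January 20, 2027.
February 2027: February 20, 2027.
March 2027: March 20, 2027.
Next: April 2027 → April 20, 2027.
Next: May 2027 → May 20, 2027.

May 20, 2027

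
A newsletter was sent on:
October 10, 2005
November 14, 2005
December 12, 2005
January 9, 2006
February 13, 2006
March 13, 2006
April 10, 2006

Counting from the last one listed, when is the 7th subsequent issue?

November 13, 2006

Gaps: 35, 28, 28, 35, 28, 28 days — a mix of 28 and 35. Every date is a Monday.
Each is the 2nd Monday of its month.
2nd Monday of May 2006: May 8, 2006.
2nd Monday of June 2006: June 12, 2006.
2nd Monday of July 2006: July 10, 2006.
August 2006 — 2nd Monday is August 14, 2006.
September 2006 — 2nd Monday is September 11, 2006.
October 2006 — 2nd Monday is October 9, 2006.
November 2006 — 2nd Monday is November 13, 2006.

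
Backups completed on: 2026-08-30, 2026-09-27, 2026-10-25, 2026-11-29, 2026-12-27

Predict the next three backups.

These are Sundays with 28, 28, 35, 28-day gaps.
Each is the final Sunday of its month — 2026-08-30 is past the 28th, so '4th Sunday' doesn't fit.
January 2027 ends with Sunday 2027-01-31.
February 2027 ends with Sunday 2027-02-28.
Last Sunday of March 2027: 2027-03-28.

2027-01-31, 2027-02-28, 2027-03-28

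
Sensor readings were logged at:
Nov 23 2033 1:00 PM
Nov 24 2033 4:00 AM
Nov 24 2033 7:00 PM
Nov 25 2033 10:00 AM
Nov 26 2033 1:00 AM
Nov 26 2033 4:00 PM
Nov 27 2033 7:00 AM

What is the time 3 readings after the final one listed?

Gaps: 15, 15, 15, 15, 15, 15 hours — each event is 15 hours after the previous one.
Nov 27 2033 7:00 AM + 15 h = Nov 27 2033 10:00 PM.
Nov 27 2033 10:00 PM + 15 h = Nov 28 2033 1:00 PM.
Nov 28 2033 1:00 PM + 15 h = Nov 29 2033 4:00 AM.

Nov 29 2033 4:00 AM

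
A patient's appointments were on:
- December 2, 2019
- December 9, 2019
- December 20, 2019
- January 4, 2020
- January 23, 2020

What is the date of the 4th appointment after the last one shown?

Gaps: 7, 11, 15, 19 days — each gap is 4 larger than the previous one.
Next gap: 23 days. January 23, 2020 + 23 days = February 15, 2020.
Next gap: 27 days. February 15, 2020 + 27 days = March 13, 2020.
Next gap: 31 days. March 13, 2020 + 31 days = April 13, 2020.
Next gap: 35 days. April 13, 2020 + 35 days = May 18, 2020.

May 18, 2020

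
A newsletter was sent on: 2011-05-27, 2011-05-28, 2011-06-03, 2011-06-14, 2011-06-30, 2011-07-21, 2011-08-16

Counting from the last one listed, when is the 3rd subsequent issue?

Intervals are 1, 6, 11, 16, 21, 26 days — an arithmetic progression with common difference 5.
Next gap: 31 days. 2011-08-16 + 31 days = 2011-09-16.
Next gap: 36 days. 2011-09-16 + 36 days = 2011-10-22.
Next gap: 41 days. 2011-10-22 + 41 days = 2011-12-02.

2011-12-02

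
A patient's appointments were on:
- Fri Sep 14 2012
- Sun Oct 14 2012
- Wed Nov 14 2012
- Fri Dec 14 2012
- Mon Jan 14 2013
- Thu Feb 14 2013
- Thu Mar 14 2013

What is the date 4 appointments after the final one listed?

Sun Jul 14 2013

The day-of-month is always 14 (30, 31, 30, 31, 31, 28 days between events).
So this recurs on the 14th of each month.
April 2013: Sun Apr 14 2013.
Next: May 2013 → Tue May 14 2013.
June 2013: Fri Jun 14 2013.
July 2013: Sun Jul 14 2013.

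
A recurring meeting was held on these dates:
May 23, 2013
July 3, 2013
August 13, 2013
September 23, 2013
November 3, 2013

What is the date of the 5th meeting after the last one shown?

Every event comes 41 days after the last (41, 41, 41, 41).
November 3, 2013 + 41 days = December 14, 2013.
December 14, 2013 + 41 days = January 24, 2014.
January 24, 2014 + 41 days = March 6, 2014.
March 6, 2014 + 41 days = April 16, 2014.
April 16, 2014 + 41 days = May 27, 2014.

May 27, 2014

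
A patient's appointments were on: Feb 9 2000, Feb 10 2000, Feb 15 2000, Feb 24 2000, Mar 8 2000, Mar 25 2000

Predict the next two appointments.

Gaps: 1, 5, 9, 13, 17 days — each gap is 4 larger than the previous one.
Next gap: 21 days. Mar 25 2000 + 21 days = Apr 15 2000.
Next gap: 25 days. Apr 15 2000 + 25 days = May 10 2000.

Apr 15 2000, May 10 2000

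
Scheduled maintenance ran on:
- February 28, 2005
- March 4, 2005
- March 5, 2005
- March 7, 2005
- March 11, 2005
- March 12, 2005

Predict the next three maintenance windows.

The gap pattern 4, 1, 2, 4, 1 repeats every 3 events.
These are the Mondays, Fridays and Saturdays of each week.
Next Monday: March 14, 2005.
The following Friday is March 18, 2005.
The following Saturday is March 19, 2005.

March 14, 2005; March 18, 2005; March 19, 2005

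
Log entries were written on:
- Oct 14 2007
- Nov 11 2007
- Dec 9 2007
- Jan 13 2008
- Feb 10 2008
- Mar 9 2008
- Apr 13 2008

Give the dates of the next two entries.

May 11 2008, Jun 8 2008

These are Sundays at 28- or 35-day spacing (28, 28, 35, 28, 28, 35).
The pattern: 2nd Sunday of the month.
2nd Sunday of May 2008: May 11 2008.
June 2008 — 2nd Sunday is Jun 8 2008.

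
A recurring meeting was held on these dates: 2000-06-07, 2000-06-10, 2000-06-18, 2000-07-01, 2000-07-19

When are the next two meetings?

Intervals are 3, 8, 13, 18 days — an arithmetic progression with common difference 5.
Next gap: 23 days. 2000-07-19 + 23 days = 2000-08-11.
Next gap: 28 days. 2000-08-11 + 28 days = 2000-09-08.

2000-08-11, 2000-09-08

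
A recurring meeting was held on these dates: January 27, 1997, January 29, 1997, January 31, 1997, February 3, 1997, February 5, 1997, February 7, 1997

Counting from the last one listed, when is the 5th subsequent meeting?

Every event lands on a Monday or Wednesday or Friday (gaps cycle 2, 2, 3, 2, 2).
So the schedule is: every Monday, Wednesday and Friday.
The following Monday is February 10, 1997.
The following Wednesday is February 12, 1997.
The following Friday is February 14, 1997.
The following Monday is February 17, 1997.
The following Wednesday is February 19, 1997.

February 19, 1997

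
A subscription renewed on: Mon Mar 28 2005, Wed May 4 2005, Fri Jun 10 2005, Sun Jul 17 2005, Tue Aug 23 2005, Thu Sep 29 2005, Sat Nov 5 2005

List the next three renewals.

Mon Dec 12 2005, Wed Jan 18 2006, Fri Feb 24 2006

Gaps between consecutive events: 37, 37, 37, 37, 37, 37 days — a constant 37-day interval.
Sat Nov 5 2005 + 37 days = Mon Dec 12 2005.
Mon Dec 12 2005 + 37 days = Wed Jan 18 2006.
Wed Jan 18 2006 + 37 days = Fri Feb 24 2006.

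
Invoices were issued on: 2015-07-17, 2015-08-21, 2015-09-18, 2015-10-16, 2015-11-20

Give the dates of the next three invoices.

2015-12-18, 2016-01-15, 2016-02-19

Gaps: 35, 28, 28, 35 days — a mix of 28 and 35. Every date is a Friday.
Each is the 3rd Friday of its month.
December 2015 — 3rd Friday is 2015-12-18.
3rd Friday of January 2016: 2016-01-15.
3rd Friday of February 2016: 2016-02-19.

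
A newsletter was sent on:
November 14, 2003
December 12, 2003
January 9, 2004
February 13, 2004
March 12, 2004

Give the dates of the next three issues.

These are Fridays at 28- or 35-day spacing (28, 28, 35, 28).
The pattern: 2nd Friday of the month.
2nd Friday of April 2004: April 9, 2004.
May 2004 — 2nd Friday is May 14, 2004.
June 2004 — 2nd Friday is June 11, 2004.

April 9, 2004; May 14, 2004; June 11, 2004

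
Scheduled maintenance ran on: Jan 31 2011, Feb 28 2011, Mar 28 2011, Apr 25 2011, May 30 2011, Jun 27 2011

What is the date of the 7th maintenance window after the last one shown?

These are Mondays with 28, 28, 28, 35, 28-day gaps.
Each is the final Monday of its month — Jan 31 2011 is past the 28th, so '4th Monday' doesn't fit.
July 2011 ends with Monday Jul 25 2011.
Last Monday of August 2011: Aug 29 2011.
Last Monday of September 2011: Sep 26 2011.
October 2011 ends with Monday Oct 31 2011.
November 2011 ends with Monday Nov 28 2011.
Last Monday of December 2011: Dec 26 2011.
Last Monday of January 2012: Jan 30 2012.

Jan 30 2012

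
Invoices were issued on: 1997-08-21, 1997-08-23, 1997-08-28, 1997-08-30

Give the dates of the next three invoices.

1997-09-04, 1997-09-06, 1997-09-11

The gap pattern 2, 5, 2 repeats every 2 events.
These are the Thursdays and Saturdays of each week.
The following Thursday is 1997-09-04.
Next Saturday: 1997-09-06.
The following Thursday is 1997-09-11.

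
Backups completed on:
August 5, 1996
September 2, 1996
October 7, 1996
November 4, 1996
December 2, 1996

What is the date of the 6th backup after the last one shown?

June 2, 1997

All dates are Mondays, 28, 35, 28, 28 days apart.
Specifically, the 1st Monday of each month.
January 1997 — 1st Monday is January 6, 1997.
1st Monday of February 1997: February 3, 1997.
1st Monday of March 1997: March 3, 1997.
1st Monday of April 1997: April 7, 1997.
1st Monday of May 1997: May 5, 1997.
1st Monday of June 1997: June 2, 1997.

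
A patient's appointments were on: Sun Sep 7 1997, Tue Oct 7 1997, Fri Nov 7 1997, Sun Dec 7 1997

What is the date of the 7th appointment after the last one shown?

Tue Jul 7 1998

Each date is the 7th; the gaps (30, 31, 30) track the month lengths.
The rule is the 7th of each month.
January 1998: Wed Jan 7 1998.
Next: February 1998 → Sat Feb 7 1998.
March 1998: Sat Mar 7 1998.
Next: April 1998 → Tue Apr 7 1998.
Next: May 1998 → Thu May 7 1998.
Next: June 1998 → Sun Jun 7 1998.
Next: July 1998 → Tue Jul 7 1998.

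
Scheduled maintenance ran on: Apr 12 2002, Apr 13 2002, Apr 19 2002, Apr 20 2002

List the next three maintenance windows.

Every event lands on a Friday or Saturday (gaps cycle 1, 6, 1).
So the schedule is: every Friday and Saturday.
Next Friday: Apr 26 2002.
Next Saturday: Apr 27 2002.
The following Friday is May 3 2002.

Apr 26 2002, Apr 27 2002, May 3 2002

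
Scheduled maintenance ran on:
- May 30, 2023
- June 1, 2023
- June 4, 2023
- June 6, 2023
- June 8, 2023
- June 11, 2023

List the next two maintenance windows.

Every event lands on a Tuesday or Thursday or Sunday (gaps cycle 2, 3, 2, 2, 3).
So the schedule is: every Tuesday, Thursday and Sunday.
Next Tuesday: June 13, 2023.
Next Thursday: June 15, 2023.

June 13, 2023; June 15, 2023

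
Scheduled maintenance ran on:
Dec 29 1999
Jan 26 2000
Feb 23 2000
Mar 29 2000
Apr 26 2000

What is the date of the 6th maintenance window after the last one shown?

Every date is a Wednesday; gaps 28, 28, 35, 28 days.
Each is the last Wednesday of its month (at least one falls on the 29th or later, ruling out '4th Wednesday').
Last Wednesday of May 2000: May 31 2000.
June 2000 ends with Wednesday Jun 28 2000.
July 2000 ends with Wednesday Jul 26 2000.
Last Wednesday of August 2000: Aug 30 2000.
Last Wednesday of September 2000: Sep 27 2000.
Last Wednesday of October 2000: Oct 25 2000.

Oct 25 2000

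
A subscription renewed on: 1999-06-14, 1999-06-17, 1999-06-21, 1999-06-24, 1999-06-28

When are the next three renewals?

1999-07-01, 1999-07-05, 1999-07-08

Gaps: 3, 4, 3, 4 days — not constant, but cyclic with period 2.
The events fall on every Monday and Thursday.
Next Thursday: 1999-07-01.
The following Monday is 1999-07-05.
Next Thursday: 1999-07-08.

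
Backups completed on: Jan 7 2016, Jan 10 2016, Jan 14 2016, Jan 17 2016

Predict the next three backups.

Jan 21 2016, Jan 24 2016, Jan 28 2016

Gaps: 3, 4, 3 days — not constant, but cyclic with period 2.
The events fall on every Thursday and Sunday.
Next Thursday: Jan 21 2016.
Next Sunday: Jan 24 2016.
The following Thursday is Jan 28 2016.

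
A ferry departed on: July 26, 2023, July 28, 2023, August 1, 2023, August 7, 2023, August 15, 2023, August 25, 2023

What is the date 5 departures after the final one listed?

Intervals are 2, 4, 6, 8, 10 days — an arithmetic progression with common difference 2.
Next gap: 12 days. August 25, 2023 + 12 days = September 6, 2023.
Next gap: 14 days. September 6, 2023 + 14 days = September 20, 2023.
Next gap: 16 days. September 20, 2023 + 16 days = October 6, 2023.
Next gap: 18 days. October 6, 2023 + 18 days = October 24, 2023.
Next gap: 20 days. October 24, 2023 + 20 days = November 13, 2023.

November 13, 2023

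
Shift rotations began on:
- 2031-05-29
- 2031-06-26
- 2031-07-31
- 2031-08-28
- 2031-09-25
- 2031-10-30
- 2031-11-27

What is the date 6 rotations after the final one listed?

Every date is a Thursday; gaps 28, 35, 28, 28, 35, 28 days.
Each is the last Thursday of its month (at least one falls on the 29th or later, ruling out '4th Thursday').
Last Thursday of December 2031: 2031-12-25.
January 2032 ends with Thursday 2032-01-29.
February 2032 ends with Thursday 2032-02-26.
March 2032 ends with Thursday 2032-03-25.
Last Thursday of April 2032: 2032-04-29.
May 2032 ends with Thursday 2032-05-27.

2032-05-27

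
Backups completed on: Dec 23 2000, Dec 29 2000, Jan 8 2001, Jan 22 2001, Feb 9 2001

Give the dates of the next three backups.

Intervals are 6, 10, 14, 18 days — an arithmetic progression with common difference 4.
Next gap: 22 days. Feb 9 2001 + 22 days = Mar 3 2001.
Next gap: 26 days. Mar 3 2001 + 26 days = Mar 29 2001.
Next gap: 30 days. Mar 29 2001 + 30 days = Apr 28 2001.

Mar 3 2001, Mar 29 2001, Apr 28 2001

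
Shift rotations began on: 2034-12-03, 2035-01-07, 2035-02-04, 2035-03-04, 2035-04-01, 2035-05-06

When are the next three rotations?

Gaps: 35, 28, 28, 28, 35 days — a mix of 28 and 35. Every date is a Sunday.
Each is the 1st Sunday of its month.
June 2035 — 1st Sunday is 2035-06-03.
July 2035 — 1st Sunday is 2035-07-01.
August 2035 — 1st Sunday is 2035-08-05.

2035-06-03, 2035-07-01, 2035-08-05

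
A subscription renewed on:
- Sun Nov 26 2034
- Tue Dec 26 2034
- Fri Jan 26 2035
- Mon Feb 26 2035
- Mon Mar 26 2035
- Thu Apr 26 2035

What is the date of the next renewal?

Sat May 26 2035

Gaps: 30, 31, 31, 28, 31 days — not constant. Every event is on the 26th of the month.
Pattern: the 26th of each month.
May 2035: Sat May 26 2035.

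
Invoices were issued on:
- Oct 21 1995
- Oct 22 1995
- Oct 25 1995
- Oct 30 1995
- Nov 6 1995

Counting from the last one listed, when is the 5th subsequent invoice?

Gaps: 1, 3, 5, 7 days — each gap is 2 larger than the previous one.
Next gap: 9 days. Nov 6 1995 + 9 days = Nov 15 1995.
Next gap: 11 days. Nov 15 1995 + 11 days = Nov 26 1995.
Next gap: 13 days. Nov 26 1995 + 13 days = Dec 9 1995.
Next gap: 15 days. Dec 9 1995 + 15 days = Dec 24 1995.
Next gap: 17 days. Dec 24 1995 + 17 days = Jan 10 1996.

Jan 10 1996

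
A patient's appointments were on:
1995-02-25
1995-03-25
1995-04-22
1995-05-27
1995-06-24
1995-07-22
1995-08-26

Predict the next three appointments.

These are Saturdays at 28- or 35-day spacing (28, 28, 35, 28, 28, 35).
The pattern: 4th Saturday of the month.
September 1995 — 4th Saturday is 1995-09-23.
October 1995 — 4th Saturday is 1995-10-28.
November 1995 — 4th Saturday is 1995-11-25.

1995-09-23, 1995-10-28, 1995-11-25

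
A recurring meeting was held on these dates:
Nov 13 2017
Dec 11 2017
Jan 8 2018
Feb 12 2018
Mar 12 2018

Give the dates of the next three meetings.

Apr 9 2018, May 14 2018, Jun 11 2018

All dates are Mondays, 28, 28, 35, 28 days apart.
Specifically, the 2nd Monday of each month.
April 2018 — 2nd Monday is Apr 9 2018.
May 2018 — 2nd Monday is May 14 2018.
2nd Monday of June 2018: Jun 11 2018.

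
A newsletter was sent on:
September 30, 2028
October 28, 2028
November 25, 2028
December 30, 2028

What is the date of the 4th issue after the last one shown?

April 28, 2029

Every date is a Saturday; gaps 28, 28, 35 days.
Each is the last Saturday of its month (at least one falls on the 29th or later, ruling out '4th Saturday').
Last Saturday of January 2029: January 27, 2029.
Last Saturday of February 2029: February 24, 2029.
Last Saturday of March 2029: March 31, 2029.
April 2029 ends with Saturday April 28, 2029.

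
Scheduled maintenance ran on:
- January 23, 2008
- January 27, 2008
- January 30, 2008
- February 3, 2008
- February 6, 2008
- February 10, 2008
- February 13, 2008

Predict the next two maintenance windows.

The gap pattern 4, 3, 4, 3, 4, 3 repeats every 2 events.
These are the Wednesdays and Sundays of each week.
Next Sunday: February 17, 2008.
Next Wednesday: February 20, 2008.

February 17, 2008; February 20, 2008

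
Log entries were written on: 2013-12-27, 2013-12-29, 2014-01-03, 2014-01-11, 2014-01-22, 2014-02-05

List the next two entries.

2014-02-22, 2014-03-14

Gaps: 2, 5, 8, 11, 14 days — each gap is 3 larger than the previous one.
Next gap: 17 days. 2014-02-05 + 17 days = 2014-02-22.
Next gap: 20 days. 2014-02-22 + 20 days = 2014-03-14.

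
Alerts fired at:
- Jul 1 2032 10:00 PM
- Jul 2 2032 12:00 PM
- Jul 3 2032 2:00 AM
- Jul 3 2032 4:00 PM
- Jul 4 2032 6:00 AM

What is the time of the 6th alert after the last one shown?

Jul 7 2032 6:00 PM

Spacing: 14, 14, 14, 14 h — constant 14 h.
Jul 4 2032 6:00 AM + 14 h = Jul 4 2032 8:00 PM.
Jul 4 2032 8:00 PM + 14 h = Jul 5 2032 10:00 AM.
Jul 5 2032 10:00 AM + 14 h = Jul 6 2032 12:00 AM.
Jul 6 2032 12:00 AM + 14 h = Jul 6 2032 2:00 PM.
Jul 6 2032 2:00 PM + 14 h = Jul 7 2032 4:00 AM.
Jul 7 2032 4:00 AM + 14 h = Jul 7 2032 6:00 PM.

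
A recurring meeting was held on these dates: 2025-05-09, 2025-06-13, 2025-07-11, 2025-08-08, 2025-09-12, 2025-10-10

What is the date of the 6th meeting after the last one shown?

2026-04-10

These are Fridays at 28- or 35-day spacing (35, 28, 28, 35, 28).
The pattern: 2nd Friday of the month.
November 2025 — 2nd Friday is 2025-11-14.
2nd Friday of December 2025: 2025-12-12.
2nd Friday of January 2026: 2026-01-09.
February 2026 — 2nd Friday is 2026-02-13.
2nd Friday of March 2026: 2026-03-13.
2nd Friday of April 2026: 2026-04-10.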